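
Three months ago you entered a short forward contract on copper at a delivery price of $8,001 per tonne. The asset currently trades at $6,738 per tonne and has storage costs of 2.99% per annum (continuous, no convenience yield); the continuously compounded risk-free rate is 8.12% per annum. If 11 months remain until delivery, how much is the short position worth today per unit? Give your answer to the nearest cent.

Current fair forward for the remaining 11 months: F = S·e^((r + u)·T), (r + u) = 0.0812 + 0.0299 = 0.1111
F = 6738 · e^(0.1111 × 11/12) = 6738 × 1.10720815 = 7460.3685
Value of long forward = (F − K)·e^(−rT) = (7460.3685 − 8001) · e^(−0.0812·11/12)
= -540.6315 × 0.92826936 = -501.85
Short position value = −(long value) = $501.85

$501.85 per tonne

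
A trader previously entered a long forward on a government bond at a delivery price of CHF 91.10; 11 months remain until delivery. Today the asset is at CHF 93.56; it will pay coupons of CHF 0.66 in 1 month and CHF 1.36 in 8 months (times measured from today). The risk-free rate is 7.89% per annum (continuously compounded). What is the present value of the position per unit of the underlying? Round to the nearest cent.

CHF 6.87

PV(remaining coupons) I = 0.66·e^(−0.0789·1/12) + 1.36·e^(−0.0789·8/12) = 1.9460
Current forward F = (S − I)·e^(rT) = (93.56 − 1.9460)·e^(0.0789·11/12) = 91.6140 × 1.075005 = 98.4855
Value (long) = (F − K)·e^(−rT) = (98.4855 − 91.10) × 0.930229 = 6.8702
Value = CHF 6.87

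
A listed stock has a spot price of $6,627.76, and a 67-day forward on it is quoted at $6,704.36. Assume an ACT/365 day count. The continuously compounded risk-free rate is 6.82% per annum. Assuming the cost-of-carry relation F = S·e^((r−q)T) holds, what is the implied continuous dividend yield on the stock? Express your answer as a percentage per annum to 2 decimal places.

From F = S·e^((r−q)T): (r − q) = ln(F/S)/T
ln(6704.36/6627.76) = ln(1.011557) = 0.011491
(r − q) = 0.011491 / (67/365) = 0.062600
q = r − ln(F/S)/T = 0.0682 − 0.062600 = 0.005600
q = 0.56%

0.56%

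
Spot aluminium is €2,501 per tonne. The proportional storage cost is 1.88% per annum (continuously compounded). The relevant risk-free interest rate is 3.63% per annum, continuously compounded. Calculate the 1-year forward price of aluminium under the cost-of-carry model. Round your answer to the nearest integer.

Net carry = r + u − y = 0.0363 + 0.0188 − 0.0000 = 0.0551
F = S·e^((r+u−y)T) = 2501 · e^(0.0551 × 1) = 2501 · e^0.055100
= 2501 × 1.056646 = €2,643 per tonne

€2,643 per tonne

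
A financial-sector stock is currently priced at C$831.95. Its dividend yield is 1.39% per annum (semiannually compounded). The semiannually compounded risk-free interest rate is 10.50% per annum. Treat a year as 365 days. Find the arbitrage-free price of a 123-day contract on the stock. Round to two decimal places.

C$857.13

F = S · (1+r/2)^(2T) / (1+q/2)^(2T)
= 831.95 × 1.035088 / 1.004679 = 831.95 × 1.030267
F = C$857.13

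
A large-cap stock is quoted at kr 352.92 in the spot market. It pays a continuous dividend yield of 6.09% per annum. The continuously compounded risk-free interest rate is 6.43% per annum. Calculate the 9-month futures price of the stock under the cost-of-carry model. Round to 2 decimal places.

F = S·e^((r − q)T) = 352.92 · e^((0.0643 − 0.0609) × 9/12)
= 352.92 · e^0.002550 = 352.92 × 1.002553
F = kr 353.82

kr 353.82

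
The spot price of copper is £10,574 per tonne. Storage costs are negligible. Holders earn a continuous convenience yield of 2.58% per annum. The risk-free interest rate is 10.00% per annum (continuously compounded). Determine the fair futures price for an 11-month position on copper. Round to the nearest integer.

£11,318 per tonne

Net carry = r + u − y = 0.1000 + 0.0000 − 0.0258 = 0.0742
F = S·e^((r+u−y)T) = 10574 · e^(0.0742 × 11/12) = 10574 · e^0.068017
= 10574 × 1.070384 = £11,318 per tonne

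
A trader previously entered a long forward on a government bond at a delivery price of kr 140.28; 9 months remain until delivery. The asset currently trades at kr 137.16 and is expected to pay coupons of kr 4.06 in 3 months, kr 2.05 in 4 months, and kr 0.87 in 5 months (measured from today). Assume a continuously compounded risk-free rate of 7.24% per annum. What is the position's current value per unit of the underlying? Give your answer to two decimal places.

PV(remaining coupons) I = 4.06·e^(−0.0724·3/12) + 2.05·e^(−0.0724·4/12) + 0.87·e^(−0.0724·5/12) = 6.8324
Current forward F = (S − I)·e^(rT) = (137.16 − 6.8324)·e^(0.0724·9/12) = 130.3276 × 1.055801 = 137.6000
Value (long) = (F − K)·e^(−rT) = (137.6000 − 140.28) × 0.947148 = -2.5384
Value = -kr 2.54

-kr 2.54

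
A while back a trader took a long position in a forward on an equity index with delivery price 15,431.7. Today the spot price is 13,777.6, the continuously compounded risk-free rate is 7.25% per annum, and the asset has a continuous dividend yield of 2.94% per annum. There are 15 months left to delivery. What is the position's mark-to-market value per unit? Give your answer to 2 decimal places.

Current fair forward for the remaining 15 months: F = S·e^((r − q)·T), (r − q) = 0.0725 − 0.0294 = 0.0431
F = 13777.6 · e^(0.0431 × 15/12) = 13777.6 × 1.05535267 = 14540.2269
Value of long forward = (F − K)·e^(−rT) = (14540.2269 − 15431.7) · e^(−0.0725·15/12)
= -891.4731 × 0.91336016 = -814.24

-814.24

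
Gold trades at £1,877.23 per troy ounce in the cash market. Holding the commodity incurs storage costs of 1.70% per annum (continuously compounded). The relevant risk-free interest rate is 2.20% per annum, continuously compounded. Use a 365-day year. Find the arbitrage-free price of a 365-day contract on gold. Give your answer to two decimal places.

Net carry = r + u − y = 0.0220 + 0.0170 − 0.0000 = 0.0390
F = S·e^((r+u−y)T) = 1877.23 · e^(0.0390 × 365/365) = 1877.23 · e^0.03900000
= 1877.23 × 1.03977048 = £1,951.89 per troy ounce

£1,951.89 per troy ounce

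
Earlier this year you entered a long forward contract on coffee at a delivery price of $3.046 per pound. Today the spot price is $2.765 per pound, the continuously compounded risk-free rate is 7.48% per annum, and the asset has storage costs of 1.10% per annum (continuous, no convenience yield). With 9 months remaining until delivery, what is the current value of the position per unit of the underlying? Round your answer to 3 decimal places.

-$0.092 per pound

Current fair forward for the remaining 9 months: F = S·e^((r + u)·T), (r + u) = 0.0748 + 0.0110 = 0.0858
F = 2.765 · e^(0.0858 × 9/12) = 2.765 × 1.066466 = 2.9488
Value of long forward = (F − K)·e^(−rT) = (2.9488 − 3.046) · e^(−0.0748·9/12)
= -0.0972 × 0.945445 = -0.092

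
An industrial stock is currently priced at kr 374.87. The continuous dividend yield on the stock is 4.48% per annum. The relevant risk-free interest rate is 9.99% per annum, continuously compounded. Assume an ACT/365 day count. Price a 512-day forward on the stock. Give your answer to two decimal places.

kr 404.99

F = S·e^((r − q)T) = 374.87 · e^((0.0999 − 0.0448) × 512/365)
= 374.87 · e^0.077291 = 374.87 × 1.080356
F = kr 404.99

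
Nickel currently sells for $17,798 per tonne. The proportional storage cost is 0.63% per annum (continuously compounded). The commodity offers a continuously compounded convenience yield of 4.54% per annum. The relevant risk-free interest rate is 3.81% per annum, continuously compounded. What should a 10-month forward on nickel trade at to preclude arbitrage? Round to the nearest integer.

$17,783 per tonne

Net carry = r + u − y = 0.0381 + 0.0063 − 0.0454 = -0.0010
F = S·e^((r+u−y)T) = 17798 · e^(-0.0010 × 10/12) = 17798 · e^-0.000833
= 17798 × 0.999167 = $17,783 per tonne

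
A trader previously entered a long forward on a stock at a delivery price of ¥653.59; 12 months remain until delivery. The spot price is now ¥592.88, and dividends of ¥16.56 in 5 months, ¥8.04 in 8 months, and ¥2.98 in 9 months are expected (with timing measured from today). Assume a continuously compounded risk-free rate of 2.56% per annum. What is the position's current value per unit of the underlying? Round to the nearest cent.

-¥71.40

PV(remaining dividends) I = 16.56·e^(−0.0256·5/12) + 8.04·e^(−0.0256·8/12) + 2.98·e^(−0.0256·9/12) = 27.2116
Current forward F = (S − I)·e^(rT) = (592.88 − 27.2116)·e^(0.0256·12/12) = 565.6684 × 1.025930 = 580.3362
Value (long) = (F − K)·e^(−rT) = (580.3362 − 653.59) × 0.974725 = -71.4023
Value = -¥71.40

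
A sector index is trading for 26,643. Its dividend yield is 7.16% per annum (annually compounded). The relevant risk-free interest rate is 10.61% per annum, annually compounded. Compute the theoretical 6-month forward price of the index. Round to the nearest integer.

F = S · (1+r)^T / (1+q)^T
= 26643 × 1.051713 / 1.035181 = 26643 × 1.015970
F = 27,068

27,068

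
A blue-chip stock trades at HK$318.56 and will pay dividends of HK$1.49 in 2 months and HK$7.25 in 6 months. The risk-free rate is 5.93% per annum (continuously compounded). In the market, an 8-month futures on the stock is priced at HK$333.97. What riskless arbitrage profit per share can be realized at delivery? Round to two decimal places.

PV(dividends) I = 1.49·e^(−0.0593·2/12) + 7.25·e^(−0.0593·6/12) = 8.5135
Fair futures F* = (S − I)·e^(rT) = (318.56 − 8.5135)·e^0.039533 = 310.0465 × 1.040325 = 322.5491
Market HK$333.97 > fair 322.5491: forward overpriced → cash-and-carry (borrow at r, buy the stock and collect the dividends, short the forward).
Profit at T = |F_mkt − F*| = |333.97 − 322.5491| = HK$11.42 per share

HK$11.42 per share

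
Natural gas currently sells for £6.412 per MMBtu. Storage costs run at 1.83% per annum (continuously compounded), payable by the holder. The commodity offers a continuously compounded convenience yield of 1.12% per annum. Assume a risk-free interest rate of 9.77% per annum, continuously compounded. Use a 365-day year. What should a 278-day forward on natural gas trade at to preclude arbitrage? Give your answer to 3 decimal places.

Net carry = r + u − y = 0.0977 + 0.0183 − 0.0112 = 0.1048
F = S·e^((r+u−y)T) = 6.412 · e^(0.1048 × 278/365) = 6.412 · e^0.079820
= 6.412 × 1.083092 = £6.945 per MMBtu

£6.945 per MMBtu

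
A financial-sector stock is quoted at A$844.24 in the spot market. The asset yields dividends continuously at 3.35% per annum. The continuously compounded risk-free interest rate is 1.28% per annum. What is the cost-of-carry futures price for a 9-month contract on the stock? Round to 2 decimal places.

F = S·e^((r − q)T) = 844.24 · e^((0.0128 − 0.0335) × 9/12)
= 844.24 · e^-0.015525 = 844.24 × 0.984595
F = A$831.23

A$831.23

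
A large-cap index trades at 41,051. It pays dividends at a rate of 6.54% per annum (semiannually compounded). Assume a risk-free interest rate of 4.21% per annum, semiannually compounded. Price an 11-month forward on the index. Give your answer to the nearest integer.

F = S · (1+r/2)^(2T) / (1+q/2)^(2T)
= 41051 × 1.038930 / 1.060765 = 41051 × 0.979416
F = 40,206

40,206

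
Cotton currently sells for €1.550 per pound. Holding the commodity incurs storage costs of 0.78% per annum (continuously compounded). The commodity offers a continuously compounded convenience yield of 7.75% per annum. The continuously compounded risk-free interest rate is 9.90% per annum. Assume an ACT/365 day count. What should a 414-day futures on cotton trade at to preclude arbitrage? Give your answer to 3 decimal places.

Net carry = r + u − y = 0.0990 + 0.0078 − 0.0775 = 0.0293
F = S·e^((r+u−y)T) = 1.550 · e^(0.0293 × 414/365) = 1.550 · e^0.033233
= 1.550 × 1.033791 = €1.602 per pound

€1.602 per pound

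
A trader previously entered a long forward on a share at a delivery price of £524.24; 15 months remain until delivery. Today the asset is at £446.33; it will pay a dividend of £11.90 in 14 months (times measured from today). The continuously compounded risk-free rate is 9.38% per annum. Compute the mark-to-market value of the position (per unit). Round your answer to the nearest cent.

-£30.58

PV(remaining dividends) I = 11.90·e^(−0.0938·14/12) = 10.6665
Current forward F = (S − I)·e^(rT) = (446.33 − 10.6665)·e^(0.0938·15/12) = 435.6635 × 1.124400 = 489.8600
Value (long) = (F − K)·e^(−rT) = (489.8600 − 524.24) × 0.889363 = -30.5763
Value = -£30.58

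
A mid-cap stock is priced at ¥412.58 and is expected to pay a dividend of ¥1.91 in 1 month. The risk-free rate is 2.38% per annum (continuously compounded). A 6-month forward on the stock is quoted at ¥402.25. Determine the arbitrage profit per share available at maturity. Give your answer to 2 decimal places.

¥13.34 per share

PV(dividends) I = 1.91·e^(−0.0238·1/12) = 1.9062
Fair forward F* = (S − I)·e^(rT) = (412.58 − 1.9062)·e^0.011900 = 410.6738 × 1.011971 = 415.5900
Market ¥402.25 < fair 415.5900: forward underpriced → reverse cash-and-carry (short the stock, invest proceeds at r, pay the dividends, go long the forward).
Profit at T = |F_mkt − F*| = |402.25 − 415.5900| = ¥13.34 per share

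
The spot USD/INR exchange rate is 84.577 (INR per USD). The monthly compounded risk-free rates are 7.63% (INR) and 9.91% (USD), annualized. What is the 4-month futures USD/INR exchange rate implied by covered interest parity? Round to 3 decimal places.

83.941

By covered interest parity, F = S · (1+r_INR/12)^(12T) / (1+r_USD/12)^(12T)
= 84.577 × 1.025677 / 1.033445 = 84.577 × 0.992483
F = 83.941 INR per USD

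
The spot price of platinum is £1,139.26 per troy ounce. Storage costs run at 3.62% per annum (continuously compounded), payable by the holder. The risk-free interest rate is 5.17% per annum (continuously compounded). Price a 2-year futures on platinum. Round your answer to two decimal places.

£1,358.23 per troy ounce

Net carry = r + u − y = 0.0517 + 0.0362 − 0.0000 = 0.0879
F = S·e^((r+u−y)T) = 1139.26 · e^(0.0879 × 2) = 1139.26 · e^0.17580000
= 1139.26 × 1.19219959 = £1,358.23 per troy ounce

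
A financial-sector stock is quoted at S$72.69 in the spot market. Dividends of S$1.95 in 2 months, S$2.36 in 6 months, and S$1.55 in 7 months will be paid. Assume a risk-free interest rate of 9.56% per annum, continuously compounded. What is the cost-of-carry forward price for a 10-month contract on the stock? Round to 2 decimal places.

S$72.62

PV(dividends) I = 1.95·e^(−0.0956·2/12) + 2.36·e^(−0.0956·6/12) + 1.55·e^(−0.0956·7/12)
I = 1.9192 + 2.2498 + 1.4659 = 5.6349
F = (S − I)·e^(rT) = (72.69 − 5.6349) · e^(0.0956·10/12)
= 67.0551 · e^0.079667 = 67.0551 × 1.082926 = S$72.62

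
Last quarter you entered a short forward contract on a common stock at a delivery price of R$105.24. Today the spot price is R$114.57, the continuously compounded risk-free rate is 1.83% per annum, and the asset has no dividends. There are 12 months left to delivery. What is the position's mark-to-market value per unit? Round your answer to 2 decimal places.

Current fair forward for the remaining 12 months: F = S·e^(r·T), r = 0.0183
F = 114.57 · e^(0.0183 × 12/12) = 114.57 × 1.018468 = 116.6859
Value of long forward = (F − K)·e^(−rT) = (116.6859 − 105.24) · e^(−0.0183·12/12)
= 11.4459 × 0.981866 = 11.24
Short position value = −(long value) = -R$11.24

-R$11.24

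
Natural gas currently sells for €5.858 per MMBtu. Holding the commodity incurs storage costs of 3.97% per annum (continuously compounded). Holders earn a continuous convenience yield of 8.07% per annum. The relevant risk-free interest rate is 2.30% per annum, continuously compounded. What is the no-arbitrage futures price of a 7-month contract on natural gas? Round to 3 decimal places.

Net carry = r + u − y = 0.0230 + 0.0397 − 0.0807 = -0.0180
F = S·e^((r+u−y)T) = 5.858 · e^(-0.0180 × 7/12) = 5.858 · e^-0.010500
= 5.858 × 0.989555 = €5.797 per MMBtu

€5.797 per MMBtu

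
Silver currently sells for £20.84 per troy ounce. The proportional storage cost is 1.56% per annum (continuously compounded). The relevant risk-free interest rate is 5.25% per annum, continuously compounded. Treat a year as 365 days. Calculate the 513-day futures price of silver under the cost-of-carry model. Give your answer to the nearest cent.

£22.93 per troy ounce

Net carry = r + u − y = 0.0525 + 0.0156 − 0.0000 = 0.0681
F = S·e^((r+u−y)T) = 20.84 · e^(0.0681 × 513/365) = 20.84 · e^0.095713
= 20.84 × 1.100443 = £22.93 per troy ounce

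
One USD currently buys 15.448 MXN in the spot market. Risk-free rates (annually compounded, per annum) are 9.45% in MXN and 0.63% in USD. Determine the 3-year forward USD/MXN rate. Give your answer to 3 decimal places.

By covered interest parity, F = S · (1+r_MXN)^T / (1+r_USD)^T
= 15.448 × 1.311135 / 1.019019 = 15.448 × 1.286664
F = 19.876 MXN per USD

19.876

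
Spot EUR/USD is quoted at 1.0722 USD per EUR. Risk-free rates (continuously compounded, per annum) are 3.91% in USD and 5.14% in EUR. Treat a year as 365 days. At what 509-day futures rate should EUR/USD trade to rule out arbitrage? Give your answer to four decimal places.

F = S·e^((r_USD − r_EUR)T) = 1.0722 · e^((0.0391 − 0.0514) × 509/365)
= 1.0722 · e^-0.017153 = 1.0722 × 0.982993
F = 1.0540 USD per EUR

1.0540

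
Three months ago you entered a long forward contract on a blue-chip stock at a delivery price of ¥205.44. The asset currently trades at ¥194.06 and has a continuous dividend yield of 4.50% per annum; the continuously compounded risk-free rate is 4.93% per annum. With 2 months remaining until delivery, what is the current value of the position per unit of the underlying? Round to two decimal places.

-¥11.15

Current fair forward for the remaining 2 months: F = S·e^((r − q)·T), (r − q) = 0.0493 − 0.0450 = 0.0043
F = 194.06 · e^(0.0043 × 2/12) = 194.06 × 1.000717 = 194.1991
Value of long forward = (F − K)·e^(−rT) = (194.1991 − 205.44) · e^(−0.0493·2/12)
= -11.2409 × 0.991817 = -11.15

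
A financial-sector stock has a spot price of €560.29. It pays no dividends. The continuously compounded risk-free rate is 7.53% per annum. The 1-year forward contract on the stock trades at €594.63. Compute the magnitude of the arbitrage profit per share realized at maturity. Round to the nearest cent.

€9.48 per share

Fair forward: F* = S·e^(carry·T), with carry = r = 0.0753
F* = 560.29 · e^(0.0753 × 1) = 560.29 · e^0.075300 = 560.29 × 1.078208 = €604.1092
Market €594.63 < fair €604.1092: forward underpriced → reverse cash-and-carry (short spot, go long the forward).
At maturity, profit = |F_mkt − F*| = |594.63 − 604.1092| = €9.48 per share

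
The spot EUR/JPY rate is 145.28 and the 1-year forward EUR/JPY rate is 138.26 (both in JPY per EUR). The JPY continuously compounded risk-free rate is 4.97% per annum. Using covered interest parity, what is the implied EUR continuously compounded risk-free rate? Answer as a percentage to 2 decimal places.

F = S·e^((r_JPY − r_EUR)T) ⇒ r_EUR = r_JPY − ln(F/S)/T
ln(138.26/145.28) = -0.049527; /(1) = -0.049527
r_EUR = 0.0497 + 0.049527 = 0.099227
r_EUR = 9.92%

9.92%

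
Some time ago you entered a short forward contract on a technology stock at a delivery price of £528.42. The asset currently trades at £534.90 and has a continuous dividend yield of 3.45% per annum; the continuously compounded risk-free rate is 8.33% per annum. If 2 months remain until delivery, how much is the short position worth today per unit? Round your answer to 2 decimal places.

-£10.70

Current fair forward for the remaining 2 months: F = S·e^((r − q)·T), (r − q) = 0.0833 − 0.0345 = 0.0488
F = 534.90 · e^(0.0488 × 2/12) = 534.90 × 1.008166 = 539.2680
Value of long forward = (F − K)·e^(−rT) = (539.2680 − 528.42) · e^(−0.0833·2/12)
= 10.8480 × 0.986213 = 10.70
Short position value = −(long value) = -£10.70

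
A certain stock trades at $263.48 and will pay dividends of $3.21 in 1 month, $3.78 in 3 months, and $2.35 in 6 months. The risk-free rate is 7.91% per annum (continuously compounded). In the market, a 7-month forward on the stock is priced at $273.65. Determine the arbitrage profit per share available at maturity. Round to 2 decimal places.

PV(dividends) I = 3.21·e^(−0.0791·1/12) + 3.78·e^(−0.0791·3/12) + 2.35·e^(−0.0791·6/12) = 9.1538
Fair forward F* = (S − I)·e^(rT) = (263.48 − 9.1538)·e^0.046142 = 254.3262 × 1.047223 = 266.3362
Market $273.65 > fair 266.3362: forward overpriced → cash-and-carry (borrow at r, buy the stock and collect the dividends, short the forward).
Profit at T = |F_mkt − F*| = |273.65 − 266.3362| = $7.31 per share

$7.31 per share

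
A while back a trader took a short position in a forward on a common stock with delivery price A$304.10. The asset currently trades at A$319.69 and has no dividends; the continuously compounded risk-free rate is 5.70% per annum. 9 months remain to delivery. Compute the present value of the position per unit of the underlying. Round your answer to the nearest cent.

-A$28.32

Current fair forward for the remaining 9 months: F = S·e^(r·T), r = 0.0570
F = 319.69 · e^(0.0570 × 9/12) = 319.69 × 1.043677 = 333.6531
Value of long forward = (F − K)·e^(−rT) = (333.6531 − 304.10) · e^(−0.0570·9/12)
= 29.5531 × 0.958151 = 28.32
Short position value = −(long value) = -A$28.32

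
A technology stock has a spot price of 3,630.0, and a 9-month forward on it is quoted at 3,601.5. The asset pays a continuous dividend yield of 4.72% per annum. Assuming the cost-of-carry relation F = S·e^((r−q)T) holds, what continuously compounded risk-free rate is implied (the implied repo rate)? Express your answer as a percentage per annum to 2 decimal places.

3.67%

From F = S·e^((r−q)T): (r − q) = ln(F/S)/T
ln(3601.5/3630.0) = ln(0.992149) = -0.007882
(r − q) = -0.007882 / (9/12) = -0.010509
r = ln(F/S)/T + q = -0.010509 + 0.0472 = 0.036691
r = 3.67%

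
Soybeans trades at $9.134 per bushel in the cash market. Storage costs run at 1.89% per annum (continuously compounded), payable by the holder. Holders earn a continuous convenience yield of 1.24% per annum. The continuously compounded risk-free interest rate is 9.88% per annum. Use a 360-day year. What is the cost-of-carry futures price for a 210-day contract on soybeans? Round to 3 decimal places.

Net carry = r + u − y = 0.0988 + 0.0189 − 0.0124 = 0.1053
F = S·e^((r+u−y)T) = 9.134 · e^(0.1053 × 210/360) = 9.134 · e^0.061425
= 9.134 × 1.063351 = $9.713 per bushel

$9.713 per bushel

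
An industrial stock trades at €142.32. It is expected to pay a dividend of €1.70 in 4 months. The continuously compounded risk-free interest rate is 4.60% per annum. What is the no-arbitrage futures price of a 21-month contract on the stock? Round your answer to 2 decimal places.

€152.44

PV(dividends) I = 1.70·e^(−0.0460·4/12)
I = 1.6741
F = (S − I)·e^(rT) = (142.32 − 1.6741) · e^(0.0460·21/12)
= 140.6459 · e^0.080500 = 140.6459 × 1.083829 = €152.44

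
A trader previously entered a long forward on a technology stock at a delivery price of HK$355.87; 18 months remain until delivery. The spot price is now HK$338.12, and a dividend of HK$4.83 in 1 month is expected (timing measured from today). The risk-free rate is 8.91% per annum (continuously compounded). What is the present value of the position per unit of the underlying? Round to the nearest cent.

HK$21.98

PV(remaining dividends) I = 4.83·e^(−0.0891·1/12) = 4.7943
Current forward F = (S − I)·e^(rT) = (338.12 − 4.7943)·e^(0.0891·18/12) = 333.3257 × 1.142993 = 380.9889
Value (long) = (F − K)·e^(−rT) = (380.9889 − 355.87) × 0.874896 = 21.9764
Value = HK$21.98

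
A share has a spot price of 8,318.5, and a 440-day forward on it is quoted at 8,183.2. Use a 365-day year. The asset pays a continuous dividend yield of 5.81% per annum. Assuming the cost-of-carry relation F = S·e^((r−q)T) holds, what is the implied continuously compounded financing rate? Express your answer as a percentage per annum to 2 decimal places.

4.45%

From F = S·e^((r−q)T): (r − q) = ln(F/S)/T
ln(8183.2/8318.5) = ln(0.983735) = -0.016399
(r − q) = -0.016399 / (440/365) = -0.013604
r = ln(F/S)/T + q = -0.013604 + 0.0581 = 0.044496
r = 4.45%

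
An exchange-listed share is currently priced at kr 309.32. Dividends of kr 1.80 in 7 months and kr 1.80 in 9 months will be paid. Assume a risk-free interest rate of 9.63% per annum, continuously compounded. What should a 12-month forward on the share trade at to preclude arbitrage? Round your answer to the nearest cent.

PV(dividends) I = 1.80·e^(−0.0963·7/12) + 1.80·e^(−0.0963·9/12)
I = 1.7017 + 1.6746 = 3.3763
F = (S − I)·e^(rT) = (309.32 − 3.3763) · e^(0.0963·12/12)
= 305.9437 · e^0.096300 = 305.9437 × 1.101089 = kr 336.87

kr 336.87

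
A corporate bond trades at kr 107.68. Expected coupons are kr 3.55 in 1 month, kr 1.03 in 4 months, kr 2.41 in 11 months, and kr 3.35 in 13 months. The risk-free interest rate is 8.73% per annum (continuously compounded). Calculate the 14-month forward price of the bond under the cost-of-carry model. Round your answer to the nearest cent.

PV(coupons) I = 3.55·e^(−0.0873·1/12) + 1.03·e^(−0.0873·4/12) + 2.41·e^(−0.0873·11/12) + 3.35·e^(−0.0873·13/12)
I = 3.5243 + 1.0005 + 2.2247 + 3.0477 = 9.7972
F = (S − I)·e^(rT) = (107.68 − 9.7972) · e^(0.0873·14/12)
= 97.8828 · e^0.101850 = 97.8828 × 1.107217 = kr 108.38

kr 108.38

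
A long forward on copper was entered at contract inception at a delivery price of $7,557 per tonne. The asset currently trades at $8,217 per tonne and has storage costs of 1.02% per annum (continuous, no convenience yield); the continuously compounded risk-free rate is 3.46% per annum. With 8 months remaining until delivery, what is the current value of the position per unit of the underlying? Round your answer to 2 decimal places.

$888.39 per tonne

Current fair forward for the remaining 8 months: F = S·e^((r + u)·T), (r + u) = 0.0346 + 0.0102 = 0.0448
F = 8217 · e^(0.0448 × 8/12) = 8217 × 1.03031715 = 8466.1160
Value of long forward = (F − K)·e^(−rT) = (8466.1160 − 7557) · e^(−0.0346·8/12)
= 909.1160 × 0.97719734 = 888.39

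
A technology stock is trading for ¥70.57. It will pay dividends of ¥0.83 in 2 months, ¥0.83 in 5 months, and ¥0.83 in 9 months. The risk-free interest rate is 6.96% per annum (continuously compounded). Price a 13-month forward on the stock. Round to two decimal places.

¥73.49

PV(dividends) I = 0.83·e^(−0.0696·2/12) + 0.83·e^(−0.0696·5/12) + 0.83·e^(−0.0696·9/12)
I = 0.8204 + 0.8063 + 0.7878 = 2.4145
F = (S − I)·e^(rT) = (70.57 − 2.4145) · e^(0.0696·13/12)
= 68.1555 · e^0.075400 = 68.1555 × 1.078315 = ¥73.49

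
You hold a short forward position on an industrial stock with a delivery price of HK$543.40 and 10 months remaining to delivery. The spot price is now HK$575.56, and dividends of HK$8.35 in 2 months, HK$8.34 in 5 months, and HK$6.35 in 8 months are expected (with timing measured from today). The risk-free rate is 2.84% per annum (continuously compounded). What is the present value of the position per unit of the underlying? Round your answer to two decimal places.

PV(remaining dividends) I = 8.35·e^(−0.0284·2/12) + 8.34·e^(−0.0284·5/12) + 6.35·e^(−0.0284·8/12) = 22.7834
Current forward F = (S − I)·e^(rT) = (575.56 − 22.7834)·e^(0.0284·10/12) = 552.7766 × 1.023949 = 566.0150
Value (long) = (F − K)·e^(−rT) = (566.0150 − 543.40) × 0.976611 = 22.0861
Short position value = −(long value) = -HK$22.09

-HK$22.09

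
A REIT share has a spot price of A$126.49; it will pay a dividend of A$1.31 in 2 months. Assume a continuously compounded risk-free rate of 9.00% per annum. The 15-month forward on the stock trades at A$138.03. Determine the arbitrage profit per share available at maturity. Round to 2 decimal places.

PV(dividends) I = 1.31·e^(−0.0900·2/12) = 1.2905
Fair forward F* = (S − I)·e^(rT) = (126.49 − 1.2905)·e^0.112500 = 125.1995 × 1.119072 = 140.1073
Market A$138.03 < fair 140.1073: forward underpriced → reverse cash-and-carry (short the stock, invest proceeds at r, pay the dividends, go long the forward).
Profit at T = |F_mkt − F*| = |138.03 − 140.1073| = A$2.08 per share

A$2.08 per share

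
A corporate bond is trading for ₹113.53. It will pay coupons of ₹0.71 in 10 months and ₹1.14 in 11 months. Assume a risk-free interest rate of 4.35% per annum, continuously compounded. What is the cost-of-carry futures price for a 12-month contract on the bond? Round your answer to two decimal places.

₹116.72

PV(coupons) I = 0.71·e^(−0.0435·10/12) + 1.14·e^(−0.0435·11/12)
I = 0.6847 + 1.0954 = 1.7801
F = (S − I)·e^(rT) = (113.53 − 1.7801) · e^(0.0435·12/12)
= 111.7499 · e^0.043500 = 111.7499 × 1.044460 = ₹116.72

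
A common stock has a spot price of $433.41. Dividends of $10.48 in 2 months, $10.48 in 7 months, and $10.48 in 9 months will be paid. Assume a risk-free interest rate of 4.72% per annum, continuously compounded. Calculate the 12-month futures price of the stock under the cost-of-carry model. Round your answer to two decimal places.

PV(dividends) I = 10.48·e^(−0.0472·2/12) + 10.48·e^(−0.0472·7/12) + 10.48·e^(−0.0472·9/12)
I = 10.3979 + 10.1954 + 10.1155 = 30.7088
F = (S − I)·e^(rT) = (433.41 − 30.7088) · e^(0.0472·12/12)
= 402.7012 · e^0.047200 = 402.7012 × 1.048332 = $422.16

$422.16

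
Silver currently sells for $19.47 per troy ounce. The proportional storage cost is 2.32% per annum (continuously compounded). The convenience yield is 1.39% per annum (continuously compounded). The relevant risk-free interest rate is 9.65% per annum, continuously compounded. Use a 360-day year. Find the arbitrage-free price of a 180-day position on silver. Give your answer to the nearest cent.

Net carry = r + u − y = 0.0965 + 0.0232 − 0.0139 = 0.1058
F = S·e^((r+u−y)T) = 19.47 · e^(0.1058 × 180/360) = 19.47 · e^0.052900
= 19.47 × 1.054324 = $20.53 per troy ounce

$20.53 per troy ounce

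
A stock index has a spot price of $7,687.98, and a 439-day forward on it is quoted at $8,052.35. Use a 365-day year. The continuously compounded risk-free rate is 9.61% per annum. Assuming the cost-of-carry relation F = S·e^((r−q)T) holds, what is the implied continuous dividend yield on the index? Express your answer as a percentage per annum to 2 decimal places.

5.76%

From F = S·e^((r−q)T): (r − q) = ln(F/S)/T
ln(8052.35/7687.98) = ln(1.047395) = 0.046306
(r − q) = 0.046306 / (439/365) = 0.038500
q = r − ln(F/S)/T = 0.0961 − 0.038500 = 0.057600
q = 5.76%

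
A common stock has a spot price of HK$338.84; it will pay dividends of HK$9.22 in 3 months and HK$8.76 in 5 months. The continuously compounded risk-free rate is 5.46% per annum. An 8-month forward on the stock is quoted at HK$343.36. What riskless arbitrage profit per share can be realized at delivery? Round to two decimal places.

PV(dividends) I = 9.22·e^(−0.0546·3/12) + 8.76·e^(−0.0546·5/12) = 17.6580
Fair forward F* = (S − I)·e^(rT) = (338.84 − 17.6580)·e^0.036400 = 321.1820 × 1.037071 = 333.0885
Market HK$343.36 > fair 333.0885: forward overpriced → cash-and-carry (borrow at r, buy the stock and collect the dividends, short the forward).
Profit at T = |F_mkt − F*| = |343.36 − 333.0885| = HK$10.27 per share

HK$10.27 per share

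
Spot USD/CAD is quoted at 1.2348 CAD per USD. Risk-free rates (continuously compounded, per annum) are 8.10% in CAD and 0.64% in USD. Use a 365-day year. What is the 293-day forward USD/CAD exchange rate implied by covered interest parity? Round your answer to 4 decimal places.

1.3110

F = S·e^((r_CAD − r_USD)T) = 1.2348 · e^((0.0810 − 0.0064) × 293/365)
= 1.2348 · e^0.059884 = 1.2348 × 1.061713
F = 1.3110 CAD per USD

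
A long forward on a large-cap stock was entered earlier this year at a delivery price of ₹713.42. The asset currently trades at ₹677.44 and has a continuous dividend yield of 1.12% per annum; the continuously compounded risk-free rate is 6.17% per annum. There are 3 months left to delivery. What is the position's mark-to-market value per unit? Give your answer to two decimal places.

-₹26.95

Current fair forward for the remaining 3 months: F = S·e^((r − q)·T), (r − q) = 0.0617 − 0.0112 = 0.0505
F = 677.44 · e^(0.0505 × 3/12) = 677.44 × 1.012705 = 686.0469
Value of long forward = (F − K)·e^(−rT) = (686.0469 − 713.42) · e^(−0.0617·3/12)
= -27.3731 × 0.984693 = -26.95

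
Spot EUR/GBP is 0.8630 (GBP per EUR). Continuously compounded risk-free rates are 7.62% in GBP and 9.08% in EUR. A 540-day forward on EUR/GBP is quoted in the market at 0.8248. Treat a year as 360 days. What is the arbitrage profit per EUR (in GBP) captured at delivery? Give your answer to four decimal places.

Fair forward: F* = S·e^(carry·T), with carry = (r_GBP − r_EUR) = 0.0762 − 0.0908 = -0.0146
F* = 0.8630 · e^(-0.0146 × 540/360) = 0.8630 · e^-0.021900 = 0.8630 × 0.978338 = 0.8443
Market 0.8248 < fair 0.8443: forward underpriced → reverse cash-and-carry (short spot, go long the forward).
At maturity, profit = |F_mkt − F*| = |0.8248 − 0.8443| = 0.0195 per EUR (in GBP)

0.0195 per EUR (in GBP)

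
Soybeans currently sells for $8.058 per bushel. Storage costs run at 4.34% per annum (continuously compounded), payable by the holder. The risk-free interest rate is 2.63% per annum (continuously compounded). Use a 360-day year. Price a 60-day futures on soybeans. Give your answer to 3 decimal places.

Net carry = r + u − y = 0.0263 + 0.0434 − 0.0000 = 0.0697
F = S·e^((r+u−y)T) = 8.058 · e^(0.0697 × 60/360) = 8.058 · e^0.011617
= 8.058 × 1.011685 = $8.152 per bushel

$8.152 per bushel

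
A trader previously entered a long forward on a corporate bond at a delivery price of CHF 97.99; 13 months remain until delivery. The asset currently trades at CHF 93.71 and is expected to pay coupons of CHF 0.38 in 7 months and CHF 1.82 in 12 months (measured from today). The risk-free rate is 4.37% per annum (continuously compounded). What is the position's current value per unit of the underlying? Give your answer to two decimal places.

-CHF 1.86

PV(remaining coupons) I = 0.38·e^(−0.0437·7/12) + 1.82·e^(−0.0437·12/12) = 2.1126
Current forward F = (S − I)·e^(rT) = (93.71 − 2.1126)·e^(0.0437·13/12) = 91.5974 × 1.048480 = 96.0380
Value (long) = (F − K)·e^(−rT) = (96.0380 − 97.99) × 0.953761 = -1.8617
Value = -CHF 1.86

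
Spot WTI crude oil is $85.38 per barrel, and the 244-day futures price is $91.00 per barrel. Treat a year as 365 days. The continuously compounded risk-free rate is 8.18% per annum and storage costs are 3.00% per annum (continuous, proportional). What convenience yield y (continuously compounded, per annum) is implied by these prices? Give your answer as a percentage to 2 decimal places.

F = S·e^((r+u−y)T) ⇒ (r+u−y) = ln(F/S)/T
ln(91.00/85.38) = 0.063748; /T ⇒ 0.095361
y = r + u − ln(F/S)/T = 0.0818 + 0.0300 − 0.095361 = 0.016439
y = 1.64%

1.64%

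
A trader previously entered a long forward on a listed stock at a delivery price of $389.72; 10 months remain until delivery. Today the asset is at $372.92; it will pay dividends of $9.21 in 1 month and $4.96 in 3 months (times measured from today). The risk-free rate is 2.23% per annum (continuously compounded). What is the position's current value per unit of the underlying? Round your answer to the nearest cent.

-$23.75

PV(remaining dividends) I = 9.21·e^(−0.0223·1/12) + 4.96·e^(−0.0223·3/12) = 14.1253
Current forward F = (S − I)·e^(rT) = (372.92 − 14.1253)·e^(0.0223·10/12) = 358.7947 × 1.018757 = 365.5246
Value (long) = (F − K)·e^(−rT) = (365.5246 − 389.72) × 0.981588 = -23.7499
Value = -$23.75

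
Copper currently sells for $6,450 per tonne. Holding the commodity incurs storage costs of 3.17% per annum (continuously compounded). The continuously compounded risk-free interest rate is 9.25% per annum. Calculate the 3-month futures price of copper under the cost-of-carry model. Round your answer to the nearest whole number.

$6,653 per tonne

Net carry = r + u − y = 0.0925 + 0.0317 − 0.0000 = 0.1242
F = S·e^((r+u−y)T) = 6450 · e^(0.1242 × 3/12) = 6450 · e^0.031050
= 6450 × 1.031537 = $6,653 per tonne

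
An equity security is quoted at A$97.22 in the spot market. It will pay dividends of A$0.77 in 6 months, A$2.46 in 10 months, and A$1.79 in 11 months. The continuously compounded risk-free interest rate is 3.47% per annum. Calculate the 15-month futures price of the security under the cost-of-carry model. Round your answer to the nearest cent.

A$96.43

PV(dividends) I = 0.77·e^(−0.0347·6/12) + 2.46·e^(−0.0347·10/12) + 1.79·e^(−0.0347·11/12)
I = 0.7568 + 2.3899 + 1.7340 = 4.8807
F = (S − I)·e^(rT) = (97.22 − 4.8807) · e^(0.0347·15/12)
= 92.3393 · e^0.043375 = 92.3393 × 1.044329 = A$96.43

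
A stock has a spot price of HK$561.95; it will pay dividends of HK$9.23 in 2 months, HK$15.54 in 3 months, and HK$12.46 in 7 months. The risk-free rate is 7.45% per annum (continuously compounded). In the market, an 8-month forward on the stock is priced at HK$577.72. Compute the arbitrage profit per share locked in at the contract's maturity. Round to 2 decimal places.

HK$25.30 per share

PV(dividends) I = 9.23·e^(−0.0745·2/12) + 15.54·e^(−0.0745·3/12) + 12.46·e^(−0.0745·7/12) = 36.2995
Fair forward F* = (S − I)·e^(rT) = (561.95 − 36.2995)·e^0.049667 = 525.6505 × 1.050921 = 552.4171
Market HK$577.72 > fair 552.4171: forward overpriced → cash-and-carry (borrow at r, buy the stock and collect the dividends, short the forward).
Profit at T = |F_mkt − F*| = |577.72 − 552.4171| = HK$25.30 per share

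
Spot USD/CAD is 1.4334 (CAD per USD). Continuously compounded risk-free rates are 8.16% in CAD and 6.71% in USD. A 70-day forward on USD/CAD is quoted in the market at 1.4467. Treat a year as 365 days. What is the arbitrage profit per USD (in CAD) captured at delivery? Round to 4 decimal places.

Fair forward: F* = S·e^(carry·T), with carry = (r_CAD − r_USD) = 0.0816 − 0.0671 = 0.0145
F* = 1.4334 · e^(0.0145 × 70/365) = 1.4334 · e^0.002781 = 1.4334 × 1.002785 = 1.4374
Market 1.4467 > fair 1.4374: forward overpriced → cash-and-carry (buy spot, short the forward).
At maturity, profit = |F_mkt − F*| = |1.4467 − 1.4374| = 0.0093 per USD (in CAD)

0.0093 per USD (in CAD)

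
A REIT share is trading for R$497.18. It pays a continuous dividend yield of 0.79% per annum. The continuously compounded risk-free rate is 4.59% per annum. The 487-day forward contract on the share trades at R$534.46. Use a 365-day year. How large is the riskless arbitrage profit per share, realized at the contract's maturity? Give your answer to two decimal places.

Fair forward: F* = S·e^(carry·T), with carry = (r − q) = 0.0459 − 0.0079 = 0.0380
F* = 497.18 · e^(0.0380 × 487/365) = 497.18 · e^0.050701 = 497.18 × 1.052008 = R$523.0373
Market R$534.46 > fair R$523.0373: forward overpriced → cash-and-carry (buy spot, short the forward).
At maturity, profit = |F_mkt − F*| = |534.46 − 523.0373| = R$11.42 per share

R$11.42 per share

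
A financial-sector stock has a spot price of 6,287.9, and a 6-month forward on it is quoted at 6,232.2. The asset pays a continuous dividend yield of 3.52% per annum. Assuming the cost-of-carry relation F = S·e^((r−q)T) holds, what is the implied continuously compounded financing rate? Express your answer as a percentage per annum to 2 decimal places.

From F = S·e^((r−q)T): (r − q) = ln(F/S)/T
ln(6232.2/6287.9) = ln(0.991142) = -0.008897
(r − q) = -0.008897 / (6/12) = -0.017794
r = ln(F/S)/T + q = -0.017794 + 0.0352 = 0.017406
r = 1.74%

1.74%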